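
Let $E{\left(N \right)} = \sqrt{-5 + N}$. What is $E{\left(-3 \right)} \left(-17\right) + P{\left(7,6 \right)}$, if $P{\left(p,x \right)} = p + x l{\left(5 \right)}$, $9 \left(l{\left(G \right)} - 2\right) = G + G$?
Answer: $\frac{77}{3} - 34 i \sqrt{2} \approx 25.667 - 48.083 i$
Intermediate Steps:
$l{\left(G \right)} = 2 + \frac{2 G}{9}$ ($l{\left(G \right)} = 2 + \frac{G + G}{9} = 2 + \frac{2 G}{9}$)
$P{\left(p,x \right)} = p + \frac{28 x}{9}$ ($P{\left(p,x \right)} = p + x \left(2 + \frac{2}{9} \cdot 5\right) = p + x \left(2 + \frac{10}{9}\right) = p + x \frac{28}{9} = p + \frac{28 x}{9}$)
$E{\left(-3 \right)} \left(-17\right) + P{\left(7,6 \right)} = \sqrt{-5 - 3} \left(-17\right) + \left(7 + \frac{28}{9} \cdot 6\right) = \sqrt{-8} \left(-17\right) + \left(7 + \frac{56}{3}\right) = 2 i \sqrt{2} \left(-17\right) + \frac{77}{3} = - 34 i \sqrt{2} + \frac{77}{3} = \frac{77}{3} - 34 i \sqrt{2}$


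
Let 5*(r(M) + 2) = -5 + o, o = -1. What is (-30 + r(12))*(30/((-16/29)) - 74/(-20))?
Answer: 168241/100 ≈ 1682.4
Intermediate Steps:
r(M) = -16/5 (r(M) = -2 + (-5 - 1)/5 = -2 + (⅕)*(-6) = -2 - 6/5 = -16/5)
(-30 + r(12))*(30/((-16/29)) - 74/(-20)) = (-30 - 16/5)*(30/((-16/29)) - 74/(-20)) = -166*(30/((-16*1/29)) - 74*(-1/20))/5 = -166*(30/(-16/29) + 37/10)/5 = -166*(30*(-29/16) + 37/10)/5 = -166*(-435/8 + 37/10)/5 = -166/5*(-2027/40) = 168241/100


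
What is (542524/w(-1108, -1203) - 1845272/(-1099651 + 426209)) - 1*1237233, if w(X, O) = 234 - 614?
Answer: -3602073071806/2908045 ≈ -1.2387e+6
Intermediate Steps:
w(X, O) = -380
(542524/w(-1108, -1203) - 1845272/(-1099651 + 426209)) - 1*1237233 = (542524/(-380) - 1845272/(-1099651 + 426209)) - 1*1237233 = (542524*(-1/380) - 1845272/(-673442)) - 1237233 = (-135631/95 - 1845272*(-1/673442)) - 1237233 = (-135631/95 + 83876/30611) - 1237233 = -4143832321/2908045 - 1237233 = -3602073071806/2908045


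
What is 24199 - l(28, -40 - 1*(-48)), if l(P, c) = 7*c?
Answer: 24143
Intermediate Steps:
24199 - l(28, -40 - 1*(-48)) = 24199 - 7*(-40 - 1*(-48)) = 24199 - 7*(-40 + 48) = 24199 - 7*8 = 24199 - 1*56 = 24199 - 56 = 24143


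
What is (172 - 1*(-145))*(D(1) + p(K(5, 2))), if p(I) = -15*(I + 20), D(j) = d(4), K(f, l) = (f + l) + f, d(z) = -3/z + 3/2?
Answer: -607689/4 ≈ -1.5192e+5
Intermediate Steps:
d(z) = 3/2 - 3/z (d(z) = -3/z + 3*(½) = -3/z + 3/2 = 3/2 - 3/z)
K(f, l) = l + 2*f
D(j) = ¾ (D(j) = 3/2 - 3/4 = 3/2 - 3*¼ = 3/2 - ¾ = ¾)
p(I) = -300 - 15*I (p(I) = -15*(20 + I) = -300 - 15*I)
(172 - 1*(-145))*(D(1) + p(K(5, 2))) = (172 - 1*(-145))*(¾ + (-300 - 15*(2 + 2*5))) = (172 + 145)*(¾ + (-300 - 15*(2 + 10))) = 317*(¾ + (-300 - 15*12)) = 317*(¾ + (-300 - 180)) = 317*(¾ - 480) = 317*(-1917/4) = -607689/4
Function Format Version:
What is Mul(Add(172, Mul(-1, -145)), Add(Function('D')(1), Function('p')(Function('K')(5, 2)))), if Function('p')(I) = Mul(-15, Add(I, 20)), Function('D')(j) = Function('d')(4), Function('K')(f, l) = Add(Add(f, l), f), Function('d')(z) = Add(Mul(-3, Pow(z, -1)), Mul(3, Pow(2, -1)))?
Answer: Rational(-607689, 4) ≈ -1.5192e+5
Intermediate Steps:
Function('d')(z) = Add(Rational(3, 2), Mul(-3, Pow(z, -1))) (Function('d')(z) = Add(Mul(-3, Pow(z, -1)), Mul(3, Rational(1, 2))) = Add(Mul(-3, Pow(z, -1)), Rational(3, 2)) = Add(Rational(3, 2), Mul(-3, Pow(z, -1))))
Function('K')(f, l) = Add(l, Mul(2, f))
Function('D')(j) = Rational(3, 4) (Function('D')(j) = Add(Rational(3, 2), Mul(-3, Pow(4, -1))) = Add(Rational(3, 2), Mul(-3, Rational(1, 4))) = Add(Rational(3, 2), Rational(-3, 4)) = Rational(3, 4))
Function('p')(I) = Add(-300, Mul(-15, I)) (Function('p')(I) = Mul(-15, Add(20, I)) = Add(-300, Mul(-15, I)))
Mul(Add(172, Mul(-1, -145)), Add(Function('D')(1), Function('p')(Function('K')(5, 2)))) = Mul(Add(172, Mul(-1, -145)), Add(Rational(3, 4), Add(-300, Mul(-15, Add(2, Mul(2, 5)))))) = Mul(Add(172, 145), Add(Rational(3, 4), Add(-300, Mul(-15, Add(2, 10))))) = Mul(317, Add(Rational(3, 4), Add(-300, Mul(-15, 12)))) = Mul(317, Add(Rational(3, 4), Add(-300, -180))) = Mul(317, Add(Rational(3, 4), -480)) = Mul(317, Rational(-1917, 4)) = Rational(-607689, 4)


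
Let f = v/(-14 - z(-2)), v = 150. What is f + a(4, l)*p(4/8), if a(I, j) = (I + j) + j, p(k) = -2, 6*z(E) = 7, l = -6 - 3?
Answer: 1648/91 ≈ 18.110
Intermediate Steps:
l = -9
z(E) = 7/6 (z(E) = (⅙)*7 = 7/6)
a(I, j) = I + 2*j
f = -900/91 (f = 150/(-14 - 1*7/6) = 150/(-14 - 7/6) = 150/(-91/6) = 150*(-6/91) = -900/91 ≈ -9.8901)
f + a(4, l)*p(4/8) = -900/91 + (4 + 2*(-9))*(-2) = -900/91 + (4 - 18)*(-2) = -900/91 - 14*(-2) = -900/91 + 28 = 1648/91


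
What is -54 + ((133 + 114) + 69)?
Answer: 262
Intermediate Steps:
-54 + ((133 + 114) + 69) = -54 + (247 + 69) = -54 + 316 = 262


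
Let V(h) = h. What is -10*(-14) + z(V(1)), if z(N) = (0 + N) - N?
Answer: 140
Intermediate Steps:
z(N) = 0 (z(N) = N - N = 0)
-10*(-14) + z(V(1)) = -10*(-14) + 0 = 140 + 0 = 140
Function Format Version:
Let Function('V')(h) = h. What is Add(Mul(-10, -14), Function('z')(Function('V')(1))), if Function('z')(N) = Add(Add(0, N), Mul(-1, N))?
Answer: 140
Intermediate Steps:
Function('z')(N) = 0 (Function('z')(N) = Add(N, Mul(-1, N)) = 0)
Add(Mul(-10, -14), Function('z')(Function('V')(1))) = Add(Mul(-10, -14), 0) = Add(140, 0) = 140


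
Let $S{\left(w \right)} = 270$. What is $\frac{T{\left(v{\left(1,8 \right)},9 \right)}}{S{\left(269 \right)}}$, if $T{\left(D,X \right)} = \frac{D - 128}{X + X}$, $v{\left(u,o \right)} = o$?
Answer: $- \frac{2}{81} \approx -0.024691$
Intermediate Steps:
$T{\left(D,X \right)} = \frac{-128 + D}{2 X}$
$\frac{T{\left(v{\left(1,8 \right)},9 \right)}}{S{\left(269 \right)}} = \frac{\frac{1}{2} \cdot \frac{1}{9} \left(-128 + 8\right)}{270} = \frac{1}{2} \cdot \frac{1}{9} \left(-120\right) \frac{1}{270} = \left(- \frac{20}{3}\right) \frac{1}{270} = - \frac{2}{81}$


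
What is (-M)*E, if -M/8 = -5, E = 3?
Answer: -120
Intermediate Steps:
M = 40 (M = -8*(-5) = 40)
(-M)*E = -1*40*3 = -40*3 = -120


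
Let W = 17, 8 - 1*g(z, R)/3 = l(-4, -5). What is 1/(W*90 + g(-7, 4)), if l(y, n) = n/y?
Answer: 4/6201 ≈ 0.00064506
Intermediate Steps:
g(z, R) = 81/4 (g(z, R) = 24 - (-15)/(-4) = 24 - (-15)*(-1)/4 = 24 - 3*5/4 = 24 - 15/4 = 81/4)
1/(W*90 + g(-7, 4)) = 1/(17*90 + 81/4) = 1/(1530 + 81/4) = 1/(6201/4) = 4/6201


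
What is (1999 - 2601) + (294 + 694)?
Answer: 386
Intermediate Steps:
(1999 - 2601) + (294 + 694) = -602 + 988 = 386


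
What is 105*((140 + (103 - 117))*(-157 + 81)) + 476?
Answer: -1005004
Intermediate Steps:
105*((140 + (103 - 117))*(-157 + 81)) + 476 = 105*((140 - 14)*(-76)) + 476 = 105*(126*(-76)) + 476 = 105*(-9576) + 476 = -1005480 + 476 = -1005004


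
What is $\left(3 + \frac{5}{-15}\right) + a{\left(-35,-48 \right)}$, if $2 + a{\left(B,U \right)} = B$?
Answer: $- \frac{103}{3} \approx -34.333$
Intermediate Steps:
$a{\left(B,U \right)} = -2 + B$
$\left(3 + \frac{5}{-15}\right) + a{\left(-35,-48 \right)} = \left(3 + \frac{5}{-15}\right) - 37 = \left(3 + 5 \left(- \frac{1}{15}\right)\right) - 37 = \left(3 - \frac{1}{3}\right) - 37 = \frac{8}{3} - 37 = - \frac{103}{3}$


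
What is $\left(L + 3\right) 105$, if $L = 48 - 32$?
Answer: $1995$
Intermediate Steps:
$L = 16$
$\left(L + 3\right) 105 = \left(16 + 3\right) 105 = 19 \cdot 105 = 1995$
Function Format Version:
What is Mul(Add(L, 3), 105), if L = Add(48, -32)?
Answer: 1995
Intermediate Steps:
L = 16
Mul(Add(L, 3), 105) = Mul(Add(16, 3), 105) = Mul(19, 105) = 1995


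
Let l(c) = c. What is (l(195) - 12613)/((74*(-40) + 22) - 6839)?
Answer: 12418/9777 ≈ 1.2701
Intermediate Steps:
(l(195) - 12613)/((74*(-40) + 22) - 6839) = (195 - 12613)/((74*(-40) + 22) - 6839) = -12418/((-2960 + 22) - 6839) = -12418/(-2938 - 6839) = -12418/(-9777) = -12418*(-1/9777) = 12418/9777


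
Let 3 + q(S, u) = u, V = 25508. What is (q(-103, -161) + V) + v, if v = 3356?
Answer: 28700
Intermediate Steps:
q(S, u) = -3 + u
(q(-103, -161) + V) + v = ((-3 - 161) + 25508) + 3356 = (-164 + 25508) + 3356 = 25344 + 3356 = 28700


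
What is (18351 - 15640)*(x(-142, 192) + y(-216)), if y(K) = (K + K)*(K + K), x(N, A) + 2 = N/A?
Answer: 48569302751/96 ≈ 5.0593e+8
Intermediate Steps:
x(N, A) = -2 + N/A
y(K) = 4*K² (y(K) = (2*K)*(2*K) = 4*K²)
(18351 - 15640)*(x(-142, 192) + y(-216)) = (18351 - 15640)*((-2 - 142/192) + 4*(-216)²) = 2711*((-2 - 142*1/192) + 4*46656) = 2711*((-2 - 71/96) + 186624) = 2711*(-263/96 + 186624) = 2711*(17915641/96) = 48569302751/96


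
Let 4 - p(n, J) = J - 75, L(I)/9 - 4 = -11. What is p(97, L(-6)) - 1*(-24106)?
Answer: 24248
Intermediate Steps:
L(I) = -63 (L(I) = 36 + 9*(-11) = 36 - 99 = -63)
p(n, J) = 79 - J (p(n, J) = 4 - (J - 75) = 4 - (-75 + J) = 4 + (75 - J) = 79 - J)
p(97, L(-6)) - 1*(-24106) = (79 - 1*(-63)) - 1*(-24106) = (79 + 63) + 24106 = 142 + 24106 = 24248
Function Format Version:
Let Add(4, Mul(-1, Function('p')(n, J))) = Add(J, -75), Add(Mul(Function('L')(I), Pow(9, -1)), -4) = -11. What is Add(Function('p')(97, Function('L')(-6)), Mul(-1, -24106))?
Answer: 24248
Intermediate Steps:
Function('L')(I) = -63 (Function('L')(I) = Add(36, Mul(9, -11)) = Add(36, -99) = -63)
Function('p')(n, J) = Add(79, Mul(-1, J)) (Function('p')(n, J) = Add(4, Mul(-1, Add(J, -75))) = Add(4, Mul(-1, Add(-75, J))) = Add(4, Add(75, Mul(-1, J))) = Add(79, Mul(-1, J)))
Add(Function('p')(97, Function('L')(-6)), Mul(-1, -24106)) = Add(Add(79, Mul(-1, -63)), Mul(-1, -24106)) = Add(Add(79, 63), 24106) = Add(142, 24106) = 24248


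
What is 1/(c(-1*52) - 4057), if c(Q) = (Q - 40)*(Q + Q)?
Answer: 1/5511 ≈ 0.00018146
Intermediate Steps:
c(Q) = 2*Q*(-40 + Q) (c(Q) = (-40 + Q)*(2*Q) = 2*Q*(-40 + Q))
1/(c(-1*52) - 4057) = 1/(2*(-1*52)*(-40 - 1*52) - 4057) = 1/(2*(-52)*(-40 - 52) - 4057) = 1/(2*(-52)*(-92) - 4057) = 1/(9568 - 4057) = 1/5511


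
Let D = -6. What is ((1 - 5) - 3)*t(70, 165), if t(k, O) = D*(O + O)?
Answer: 13860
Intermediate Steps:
t(k, O) = -12*O (t(k, O) = -6*(O + O) = -12*O)
((1 - 5) - 3)*t(70, 165) = ((1 - 5) - 3)*(-12*165) = (-4 - 3)*(-1980) = -7*(-1980) = 13860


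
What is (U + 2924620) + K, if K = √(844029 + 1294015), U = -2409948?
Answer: 514672 + 2*√534511 ≈ 5.1613e+5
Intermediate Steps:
K = 2*√534511 (K = √2138044 = 2*√534511 ≈ 1462.2)
(U + 2924620) + K = (-2409948 + 2924620) + 2*√534511 = 514672 + 2*√534511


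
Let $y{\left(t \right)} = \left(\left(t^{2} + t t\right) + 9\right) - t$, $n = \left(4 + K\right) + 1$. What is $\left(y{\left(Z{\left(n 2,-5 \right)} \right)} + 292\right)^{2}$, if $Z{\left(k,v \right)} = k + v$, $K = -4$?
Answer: $103684$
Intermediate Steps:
$n = 1$ ($n = \left(4 - 4\right) + 1 = 0 + 1 = 1$)
$y{\left(t \right)} = 9 - t + 2 t^{2}$ ($y{\left(t \right)} = \left(\left(t^{2} + t^{2}\right) + 9\right) - t = \left(2 t^{2} + 9\right) - t = \left(9 + 2 t^{2}\right) - t = 9 - t + 2 t^{2}$)
$\left(y{\left(Z{\left(n 2,-5 \right)} \right)} + 292\right)^{2} = \left(\left(9 - \left(1 \cdot 2 - 5\right) + 2 \left(1 \cdot 2 - 5\right)^{2}\right) + 292\right)^{2} = \left(\left(9 - \left(2 - 5\right) + 2 \left(2 - 5\right)^{2}\right) + 292\right)^{2} = \left(\left(9 - -3 + 2 \left(-3\right)^{2}\right) + 292\right)^{2} = \left(\left(9 + 3 + 2 \cdot 9\right) + 292\right)^{2} = \left(\left(9 + 3 + 18\right) + 292\right)^{2} = \left(30 + 292\right)^{2} = 322^{2} = 103684$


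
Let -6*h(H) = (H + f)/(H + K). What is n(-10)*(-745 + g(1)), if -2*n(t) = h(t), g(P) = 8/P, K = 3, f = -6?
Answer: -2948/21 ≈ -140.38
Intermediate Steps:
h(H) = -(-6 + H)/(6*(3 + H)) (h(H) = -(H - 6)/(6*(H + 3)) = -(-6 + H)/(6*(3 + H)))
n(t) = -(6 - t)/(12*(3 + t))
n(-10)*(-745 + g(1)) = ((-6 - 10)/(12*(3 - 10)))*(-745 + 8/1) = ((1/12)*(-16)/(-7))*(-745 + 8*1) = ((1/12)*(-1/7)*(-16))*(-745 + 8) = (4/21)*(-737) = -2948/21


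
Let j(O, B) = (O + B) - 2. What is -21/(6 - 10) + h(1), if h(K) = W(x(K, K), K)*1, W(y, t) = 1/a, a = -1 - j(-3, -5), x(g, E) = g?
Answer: 193/36 ≈ 5.3611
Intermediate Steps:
j(O, B) = -2 + B + O (j(O, B) = (B + O) - 2 = -2 + B + O)
a = 9 (a = -1 - (-2 - 5 - 3) = -1 - 1*(-10) = -1 + 10 = 9)
W(y, t) = 1/9
h(K) = 1/9 (h(K) = (1/9)*1 = 1/9)
-21/(6 - 10) + h(1) = -21/(6 - 10) + 1/9 = -21/(-4) + 1/9 = -1/4*(-21) + 1/9 = 21/4 + 1/9 = 193/36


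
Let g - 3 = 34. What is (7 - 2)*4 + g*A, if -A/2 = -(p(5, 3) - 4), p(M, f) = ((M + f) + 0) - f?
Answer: 94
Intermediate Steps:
p(M, f) = M (p(M, f) = (M + f) - f = M)
g = 37 (g = 3 + 34 = 37)
A = 2 (A = -(-2)*(5 - 4) = -(-2) = -2*(-1) = 2)
(7 - 2)*4 + g*A = (7 - 2)*4 + 37*2 = 5*4 + 74 = 20 + 74 = 94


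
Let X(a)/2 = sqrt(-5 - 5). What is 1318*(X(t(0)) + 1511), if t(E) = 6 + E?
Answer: 1991498 + 2636*I*sqrt(10) ≈ 1.9915e+6 + 8335.8*I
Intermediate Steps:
X(a) = 2*I*sqrt(10) (X(a) = 2*sqrt(-5 - 5) = 2*sqrt(-10) = 2*(I*sqrt(10)) = 2*I*sqrt(10))
1318*(X(t(0)) + 1511) = 1318*(2*I*sqrt(10) + 1511) = 1318*(1511 + 2*I*sqrt(10)) = 1991498 + 2636*I*sqrt(10)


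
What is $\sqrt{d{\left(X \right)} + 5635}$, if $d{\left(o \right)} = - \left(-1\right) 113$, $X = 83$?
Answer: $2 \sqrt{1437} \approx 75.816$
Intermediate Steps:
$d{\left(o \right)} = 113$ ($d{\left(o \right)} = \left(-1\right) \left(-113\right) = 113$)
$\sqrt{d{\left(X \right)} + 5635} = \sqrt{113 + 5635} = \sqrt{5748} = 2 \sqrt{1437}$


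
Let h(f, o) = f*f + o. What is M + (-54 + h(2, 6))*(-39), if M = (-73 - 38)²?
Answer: 14037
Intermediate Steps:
h(f, o) = o + f² (h(f, o) = f² + o = o + f²)
M = 12321 (M = (-111)² = 12321)
M + (-54 + h(2, 6))*(-39) = 12321 + (-54 + (6 + 2²))*(-39) = 12321 + (-54 + (6 + 4))*(-39) = 12321 + (-54 + 10)*(-39) = 12321 - 44*(-39) = 12321 + 1716 = 14037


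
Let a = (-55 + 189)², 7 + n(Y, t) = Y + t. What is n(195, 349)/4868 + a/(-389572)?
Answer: 30447589/474109124 ≈ 0.064221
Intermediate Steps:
n(Y, t) = -7 + Y + t (n(Y, t) = -7 + (Y + t) = -7 + Y + t)
a = 17956 (a = 134² = 17956)
n(195, 349)/4868 + a/(-389572) = (-7 + 195 + 349)/4868 + 17956/(-389572) = 537*(1/4868) + 17956*(-1/389572) = 537/4868 - 4489/97393 = 30447589/474109124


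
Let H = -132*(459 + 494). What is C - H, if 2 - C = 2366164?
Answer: -2240366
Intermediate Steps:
H = -125796 (H = -132*953 = -125796)
C = -2366162 (C = 2 - 1*2366164 = 2 - 2366164 = -2366162)
C - H = -2366162 - 1*(-125796) = -2366162 + 125796 = -2240366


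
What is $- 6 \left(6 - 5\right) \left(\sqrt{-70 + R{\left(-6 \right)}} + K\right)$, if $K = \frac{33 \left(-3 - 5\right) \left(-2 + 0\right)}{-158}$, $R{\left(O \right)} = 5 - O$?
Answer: $\frac{1584}{79} - 6 i \sqrt{59} \approx 20.051 - 46.087 i$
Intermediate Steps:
$K = - \frac{264}{79}$ ($K = 33 \left(\left(-8\right) \left(-2\right)\right) \left(- \frac{1}{158}\right) = 33 \cdot 16 \left(- \frac{1}{158}\right) = 528 \left(- \frac{1}{158}\right) = - \frac{264}{79} \approx -3.3418$)
$- 6 \left(6 - 5\right) \left(\sqrt{-70 + R{\left(-6 \right)}} + K\right) = - 6 \left(6 - 5\right) \left(\sqrt{-70 + \left(5 - -6\right)} - \frac{264}{79}\right) = \left(-6\right) 1 \left(\sqrt{-70 + \left(5 + 6\right)} - \frac{264}{79}\right) = - 6 \left(\sqrt{-70 + 11} - \frac{264}{79}\right) = - 6 \left(\sqrt{-59} - \frac{264}{79}\right) = - 6 \left(i \sqrt{59} - \frac{264}{79}\right) = - 6 \left(- \frac{264}{79} + i \sqrt{59}\right) = \frac{1584}{79} - 6 i \sqrt{59}$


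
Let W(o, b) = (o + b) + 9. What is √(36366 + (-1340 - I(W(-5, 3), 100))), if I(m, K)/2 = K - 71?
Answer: 2*√8742 ≈ 187.00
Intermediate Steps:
W(o, b) = 9 + b + o (W(o, b) = (b + o) + 9 = 9 + b + o)
I(m, K) = -142 + 2*K (I(m, K) = 2*(K - 71) = 2*(-71 + K) = -142 + 2*K)
√(36366 + (-1340 - I(W(-5, 3), 100))) = √(36366 + (-1340 - (-142 + 2*100))) = √(36366 + (-1340 - (-142 + 200))) = √(36366 + (-1340 - 1*58)) = √(36366 + (-1340 - 58)) = √(36366 - 1398) = √34968 = 2*√8742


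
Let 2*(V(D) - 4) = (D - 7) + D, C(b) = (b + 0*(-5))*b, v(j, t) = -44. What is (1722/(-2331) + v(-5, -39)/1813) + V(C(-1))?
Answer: 8017/10878 ≈ 0.73699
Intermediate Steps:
C(b) = b**2 (C(b) = (b + 0)*b = b*b = b**2)
V(D) = 1/2 + D (V(D) = 4 + ((D - 7) + D)/2 = 4 + ((-7 + D) + D)/2 = 4 + (-7 + 2*D)/2 = 4 + (-7/2 + D) = 1/2 + D)
(1722/(-2331) + v(-5, -39)/1813) + V(C(-1)) = (1722/(-2331) - 44/1813) + (1/2 + (-1)**2) = (1722*(-1/2331) - 44*1/1813) + (1/2 + 1) = (-82/111 - 44/1813) + 3/2 = -4150/5439 + 3/2 = 8017/10878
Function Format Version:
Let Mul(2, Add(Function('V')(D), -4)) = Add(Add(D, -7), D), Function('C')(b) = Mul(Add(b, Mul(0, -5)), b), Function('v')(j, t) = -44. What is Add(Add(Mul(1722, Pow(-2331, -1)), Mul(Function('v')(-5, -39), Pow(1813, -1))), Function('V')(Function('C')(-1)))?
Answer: Rational(8017, 10878) ≈ 0.73699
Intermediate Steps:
Function('C')(b) = Pow(b, 2) (Function('C')(b) = Mul(Add(b, 0), b) = Mul(b, b) = Pow(b, 2))
Function('V')(D) = Add(Rational(1, 2), D) (Function('V')(D) = Add(4, Mul(Rational(1, 2), Add(Add(D, -7), D))) = Add(4, Mul(Rational(1, 2), Add(Add(-7, D), D))) = Add(4, Mul(Rational(1, 2), Add(-7, Mul(2, D)))) = Add(4, Add(Rational(-7, 2), D)) = Add(Rational(1, 2), D))
Add(Add(Mul(1722, Pow(-2331, -1)), Mul(Function('v')(-5, -39), Pow(1813, -1))), Function('V')(Function('C')(-1))) = Add(Add(Mul(1722, Pow(-2331, -1)), Mul(-44, Pow(1813, -1))), Add(Rational(1, 2), Pow(-1, 2))) = Add(Add(Mul(1722, Rational(-1, 2331)), Mul(-44, Rational(1, 1813))), Add(Rational(1, 2), 1)) = Add(Add(Rational(-82, 111), Rational(-44, 1813)), Rational(3, 2)) = Add(Rational(-4150, 5439), Rational(3, 2)) = Rational(8017, 10878)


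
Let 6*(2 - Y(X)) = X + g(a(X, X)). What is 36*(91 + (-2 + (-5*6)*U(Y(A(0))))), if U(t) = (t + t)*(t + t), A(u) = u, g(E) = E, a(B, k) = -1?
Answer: -17076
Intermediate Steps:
Y(X) = 13/6 - X/6 (Y(X) = 2 - (X - 1)/6 = 2 - (-1 + X)/6 = 2 + (1/6 - X/6) = 13/6 - X/6)
U(t) = 4*t**2 (U(t) = (2*t)*(2*t) = 4*t**2)
36*(91 + (-2 + (-5*6)*U(Y(A(0))))) = 36*(91 + (-2 + (-5*6)*(4*(13/6 - 1/6*0)**2))) = 36*(91 + (-2 - 120*(13/6 + 0)**2)) = 36*(91 + (-2 - 120*(13/6)**2)) = 36*(91 + (-2 - 120*169/36)) = 36*(91 + (-2 - 30*169/9)) = 36*(91 + (-2 - 1690/3)) = 36*(91 - 1696/3) = 36*(-1423/3) = -17076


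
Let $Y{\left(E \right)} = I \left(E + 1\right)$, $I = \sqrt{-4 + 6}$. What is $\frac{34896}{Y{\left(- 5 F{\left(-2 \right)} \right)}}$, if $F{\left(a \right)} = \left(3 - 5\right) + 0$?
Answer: $\frac{17448 \sqrt{2}}{11} \approx 2243.2$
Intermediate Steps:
$I = \sqrt{2} \approx 1.4142$
$F{\left(a \right)} = -2$ ($F{\left(a \right)} = -2 + 0 = -2$)
$Y{\left(E \right)} = \sqrt{2} \left(1 + E\right)$ ($Y{\left(E \right)} = \sqrt{2} \left(E + 1\right) = \sqrt{2} \left(1 + E\right)$)
$\frac{34896}{Y{\left(- 5 F{\left(-2 \right)} \right)}} = \frac{34896}{\sqrt{2} \left(1 - -10\right)} = \frac{34896}{\sqrt{2} \left(1 + 10\right)} = \frac{34896}{\sqrt{2} \cdot 11} = \frac{34896}{11 \sqrt{2}} = 34896 \frac{\sqrt{2}}{22} = \frac{17448 \sqrt{2}}{11}$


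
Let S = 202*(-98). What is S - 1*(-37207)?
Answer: 17411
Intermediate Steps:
S = -19796
S - 1*(-37207) = -19796 - 1*(-37207) = -19796 + 37207 = 17411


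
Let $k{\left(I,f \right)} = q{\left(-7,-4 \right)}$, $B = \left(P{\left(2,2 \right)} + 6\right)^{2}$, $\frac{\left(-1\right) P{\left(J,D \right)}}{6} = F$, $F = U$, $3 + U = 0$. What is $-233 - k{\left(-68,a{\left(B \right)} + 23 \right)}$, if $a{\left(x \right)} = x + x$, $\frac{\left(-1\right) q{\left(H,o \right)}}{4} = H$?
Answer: $-261$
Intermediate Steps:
$U = -3$ ($U = -3 + 0 = -3$)
$F = -3$
$P{\left(J,D \right)} = 18$ ($P{\left(J,D \right)} = \left(-6\right) \left(-3\right) = 18$)
$B = 576$ ($B = \left(18 + 6\right)^{2} = 24^{2} = 576$)
$q{\left(H,o \right)} = - 4 H$
$a{\left(x \right)} = 2 x$
$k{\left(I,f \right)} = 28$ ($k{\left(I,f \right)} = \left(-4\right) \left(-7\right) = 28$)
$-233 - k{\left(-68,a{\left(B \right)} + 23 \right)} = -233 - 28 = -261$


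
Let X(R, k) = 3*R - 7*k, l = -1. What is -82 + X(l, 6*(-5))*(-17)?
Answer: -3601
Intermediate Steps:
X(R, k) = -7*k + 3*R
-82 + X(l, 6*(-5))*(-17) = -82 + (-42*(-5) + 3*(-1))*(-17) = -82 + (-7*(-30) - 3)*(-17) = -82 + (210 - 3)*(-17) = -82 + 207*(-17) = -82 - 3519 = -3601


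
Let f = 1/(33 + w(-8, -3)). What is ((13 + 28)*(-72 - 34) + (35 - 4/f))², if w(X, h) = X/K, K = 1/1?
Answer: 19456921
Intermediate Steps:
K = 1
w(X, h) = X (w(X, h) = X/1 = X*1 = X)
f = 1/25 (f = 1/(33 - 8) = 1/25 ≈ 0.040000)
((13 + 28)*(-72 - 34) + (35 - 4/f))² = ((13 + 28)*(-72 - 34) + (35 - 4/1/25))² = (41*(-106) + (35 - 4*25))² = (-4346 + (35 - 100))² = (-4346 - 65)² = (-4411)² = 19456921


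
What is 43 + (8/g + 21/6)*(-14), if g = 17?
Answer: -214/17 ≈ -12.588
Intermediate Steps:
43 + (8/g + 21/6)*(-14) = 43 + (8/17 + 21/6)*(-14) = 43 + (8*(1/17) + 21*(⅙))*(-14) = 43 + (8/17 + 7/2)*(-14) = 43 + (135/34)*(-14) = 43 - 945/17 = -214/17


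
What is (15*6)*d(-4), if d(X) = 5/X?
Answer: -225/2 ≈ -112.50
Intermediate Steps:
(15*6)*d(-4) = (15*6)*(5/(-4)) = 90*(5*(-1/4)) = 90*(-5/4) = -225/2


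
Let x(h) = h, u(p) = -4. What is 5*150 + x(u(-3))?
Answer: 746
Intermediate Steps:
5*150 + x(u(-3)) = 5*150 - 4 = 750 - 4 = 746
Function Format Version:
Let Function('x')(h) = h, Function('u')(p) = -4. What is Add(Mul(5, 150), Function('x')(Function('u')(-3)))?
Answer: 746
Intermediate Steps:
Add(Mul(5, 150), Function('x')(Function('u')(-3))) = Add(Mul(5, 150), -4) = Add(750, -4) = 746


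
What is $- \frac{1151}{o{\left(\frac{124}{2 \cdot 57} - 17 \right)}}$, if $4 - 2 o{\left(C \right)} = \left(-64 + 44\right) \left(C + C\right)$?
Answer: $\frac{65607}{18026} \approx 3.6396$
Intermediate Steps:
$o{\left(C \right)} = 2 + 20 C$ ($o{\left(C \right)} = 2 - \frac{\left(-64 + 44\right) \left(C + C\right)}{2} = 2 - \frac{\left(-20\right) 2 C}{2} = 2 - \frac{\left(-40\right) C}{2} = 2 + 20 C$)
$- \frac{1151}{o{\left(\frac{124}{2 \cdot 57} - 17 \right)}} = - \frac{1151}{2 + 20 \left(\frac{124}{2 \cdot 57} - 17\right)} = - \frac{1151}{2 + 20 \left(\frac{124}{114} - 17\right)} = - \frac{1151}{2 + 20 \left(124 \cdot \frac{1}{114} - 17\right)} = - \frac{1151}{2 + 20 \left(\frac{62}{57} - 17\right)} = - \frac{1151}{2 + 20 \left(- \frac{907}{57}\right)} = - \frac{1151}{2 - \frac{18140}{57}} = - \frac{1151}{- \frac{18026}{57}} = \left(-1151\right) \left(- \frac{57}{18026}\right) = \frac{65607}{18026}$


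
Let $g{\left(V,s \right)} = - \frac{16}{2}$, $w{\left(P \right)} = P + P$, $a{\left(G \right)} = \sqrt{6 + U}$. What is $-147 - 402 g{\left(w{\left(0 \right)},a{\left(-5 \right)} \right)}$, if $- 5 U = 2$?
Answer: $3069$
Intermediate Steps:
$U = - \frac{2}{5}$ ($U = \left(- \frac{1}{5}\right) 2 = - \frac{2}{5} \approx -0.4$)
$a{\left(G \right)} = \frac{2 \sqrt{35}}{5}$ ($a{\left(G \right)} = \sqrt{6 - \frac{2}{5}} = \sqrt{\frac{28}{5}} = \frac{2 \sqrt{35}}{5}$)
$w{\left(P \right)} = 2 P$
$g{\left(V,s \right)} = -8$ ($g{\left(V,s \right)} = \left(-16\right) \frac{1}{2} = -8$)
$-147 - 402 g{\left(w{\left(0 \right)},a{\left(-5 \right)} \right)} = -147 - -3216 = -147 + 3216 = 3069$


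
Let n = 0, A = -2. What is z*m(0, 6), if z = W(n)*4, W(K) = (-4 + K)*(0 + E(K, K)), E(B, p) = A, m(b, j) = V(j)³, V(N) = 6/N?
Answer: 32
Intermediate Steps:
m(b, j) = 216/j³ (m(b, j) = (6/j)³ = 216/j³)
E(B, p) = -2
W(K) = 8 - 2*K (W(K) = (-4 + K)*(0 - 2) = (-4 + K)*(-2) = 8 - 2*K)
z = 32 (z = (8 - 2*0)*4 = (8 + 0)*4 = 8*4 = 32)
z*m(0, 6) = 32*(216/6³) = 32*(216*(1/216)) = 32*1 = 32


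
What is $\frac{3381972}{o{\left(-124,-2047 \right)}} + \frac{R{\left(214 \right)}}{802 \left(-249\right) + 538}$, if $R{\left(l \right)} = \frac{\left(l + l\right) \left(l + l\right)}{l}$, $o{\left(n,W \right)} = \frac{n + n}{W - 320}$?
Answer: $\frac{49821913665611}{1543490} \approx 3.2279 \cdot 10^{7}$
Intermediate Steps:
$o{\left(n,W \right)} = \frac{2 n}{-320 + W}$
$R{\left(l \right)} = 4 l$ ($R{\left(l \right)} = \frac{2 l 2 l}{l} = \frac{4 l^{2}}{l} = 4 l$)
$\frac{3381972}{o{\left(-124,-2047 \right)}} + \frac{R{\left(214 \right)}}{802 \left(-249\right) + 538} = \frac{3381972}{2 \left(-124\right) \frac{1}{-320 - 2047}} + \frac{4 \cdot 214}{802 \left(-249\right) + 538} = \frac{3381972}{2 \left(-124\right) \frac{1}{-2367}} + \frac{856}{-199698 + 538} = \frac{3381972}{2 \left(-124\right) \left(- \frac{1}{2367}\right)} + \frac{856}{-199160} = \frac{3381972}{\frac{248}{2367}} + 856 \left(- \frac{1}{199160}\right) = 3381972 \cdot \frac{2367}{248} - \frac{107}{24895} = \frac{2001281931}{62} - \frac{107}{24895} = \frac{49821913665611}{1543490}$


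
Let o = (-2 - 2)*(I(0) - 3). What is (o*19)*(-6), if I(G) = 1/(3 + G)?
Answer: -1216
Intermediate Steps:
o = 32/3 (o = (-2 - 2)*(1/(3 + 0) - 3) = -4*(1/3 - 3) = -4*(⅓ - 3) = -4*(-8/3) = 32/3 ≈ 10.667)
(o*19)*(-6) = ((32/3)*19)*(-6) = (608/3)*(-6) = -1216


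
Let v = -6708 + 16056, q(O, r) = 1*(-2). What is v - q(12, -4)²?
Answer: 9344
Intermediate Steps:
q(O, r) = -2
v = 9348
v - q(12, -4)² = 9348 - 1*(-2)² = 9348 - 1*4 = 9348 - 4 = 9344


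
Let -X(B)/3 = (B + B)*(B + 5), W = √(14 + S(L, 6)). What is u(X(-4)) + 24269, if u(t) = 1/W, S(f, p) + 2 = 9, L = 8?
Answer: 24269 + √21/21 ≈ 24269.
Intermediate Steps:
S(f, p) = 7 (S(f, p) = -2 + 9 = 7)
W = √21 (W = √(14 + 7) = √21 ≈ 4.5826)
X(B) = -6*B*(5 + B) (X(B) = -3*(B + B)*(B + 5) = -3*2*B*(5 + B) = -6*B*(5 + B))
u(t) = √21/21 (u(t) = 1/(√21) = √21/21)
u(X(-4)) + 24269 = √21/21 + 24269 = 24269 + √21/21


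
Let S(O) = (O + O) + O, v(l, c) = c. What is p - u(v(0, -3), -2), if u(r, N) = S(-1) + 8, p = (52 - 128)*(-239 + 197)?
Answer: 3187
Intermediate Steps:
S(O) = 3*O (S(O) = 2*O + O = 3*O)
p = 3192 (p = -76*(-42) = 3192)
u(r, N) = 5 (u(r, N) = 3*(-1) + 8 = -3 + 8 = 5)
p - u(v(0, -3), -2) = 3192 - 1*5 = 3192 - 5 = 3187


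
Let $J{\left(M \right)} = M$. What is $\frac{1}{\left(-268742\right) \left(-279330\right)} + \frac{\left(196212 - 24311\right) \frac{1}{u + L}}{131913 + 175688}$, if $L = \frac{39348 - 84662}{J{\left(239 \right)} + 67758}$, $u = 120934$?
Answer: $\frac{36560429736263178821}{7911619721618912716605510} \approx 4.6211 \cdot 10^{-6}$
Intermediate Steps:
$L = - \frac{45314}{67997}$ ($L = \frac{39348 - 84662}{239 + 67758} = - \frac{45314}{67997} \approx -0.66641$)
$\frac{1}{\left(-268742\right) \left(-279330\right)} + \frac{\left(196212 - 24311\right) \frac{1}{u + L}}{131913 + 175688} = \frac{1}{\left(-268742\right) \left(-279330\right)} + \frac{\left(196212 - 24311\right) \frac{1}{120934 - \frac{45314}{67997}}}{131913 + 175688} = \left(- \frac{1}{268742}\right) \left(- \frac{1}{279330}\right) + \frac{171901 \frac{1}{\frac{8223103884}{67997}}}{307601} = \frac{1}{75067702860} + 171901 \cdot \frac{67997}{8223103884} \cdot \frac{1}{307601} = \frac{1}{75067702860} + \frac{11688752297}{8223103884} \cdot \frac{1}{307601} = \frac{1}{75067702860} + \frac{11688752297}{2529434977822284} = \frac{36560429736263178821}{7911619721618912716605510}$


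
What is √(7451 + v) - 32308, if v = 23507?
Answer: -32308 + √30958 ≈ -32132.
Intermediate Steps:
√(7451 + v) - 32308 = √(7451 + 23507) - 32308 = √30958 - 32308 = -32308 + √30958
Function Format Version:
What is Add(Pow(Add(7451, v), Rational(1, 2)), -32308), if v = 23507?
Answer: Add(-32308, Pow(30958, Rational(1, 2))) ≈ -32132.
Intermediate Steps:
Add(Pow(Add(7451, v), Rational(1, 2)), -32308) = Add(Pow(Add(7451, 23507), Rational(1, 2)), -32308) = Add(Pow(30958, Rational(1, 2)), -32308) = Add(-32308, Pow(30958, Rational(1, 2)))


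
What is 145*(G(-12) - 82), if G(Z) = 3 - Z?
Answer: -9715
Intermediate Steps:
145*(G(-12) - 82) = 145*((3 - 1*(-12)) - 82) = 145*((3 + 12) - 82) = 145*(15 - 82) = 145*(-67) = -9715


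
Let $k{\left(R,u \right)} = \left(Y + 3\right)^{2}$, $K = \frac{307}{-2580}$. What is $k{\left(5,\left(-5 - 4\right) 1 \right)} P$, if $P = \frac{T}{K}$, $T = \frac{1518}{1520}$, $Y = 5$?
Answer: $- \frac{3133152}{5833} \approx -537.14$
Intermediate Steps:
$T = \frac{759}{760}$ ($T = 1518 \cdot \frac{1}{1520} = \frac{759}{760} \approx 0.99868$)
$K = - \frac{307}{2580}$ ($K = 307 \left(- \frac{1}{2580}\right) = - \frac{307}{2580} \approx -0.11899$)
$k{\left(R,u \right)} = 64$ ($k{\left(R,u \right)} = \left(5 + 3\right)^{2} = 8^{2} = 64$)
$P = - \frac{97911}{11666}$ ($P = \frac{759}{760 \left(- \frac{307}{2580}\right)} = \frac{759}{760} \left(- \frac{2580}{307}\right) = - \frac{97911}{11666} \approx -8.3929$)
$k{\left(5,\left(-5 - 4\right) 1 \right)} P = 64 \left(- \frac{97911}{11666}\right) = - \frac{3133152}{5833}$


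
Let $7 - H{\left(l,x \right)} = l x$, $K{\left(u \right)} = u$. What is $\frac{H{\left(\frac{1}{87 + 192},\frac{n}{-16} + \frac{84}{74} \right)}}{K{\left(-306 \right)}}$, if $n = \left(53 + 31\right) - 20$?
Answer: $- \frac{72367}{3158838} \approx -0.022909$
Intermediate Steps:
$n = 64$ ($n = 84 - 20 = 64$)
$H{\left(l,x \right)} = 7 - l x$
$\frac{H{\left(\frac{1}{87 + 192},\frac{n}{-16} + \frac{84}{74} \right)}}{K{\left(-306 \right)}} = \frac{7 - \frac{\frac{64}{-16} + \frac{84}{74}}{87 + 192}}{-306} = \left(7 - \frac{64 \left(- \frac{1}{16}\right) + 84 \cdot \frac{1}{74}}{279}\right) \left(- \frac{1}{306}\right) = \left(7 - \frac{-4 + \frac{42}{37}}{279}\right) \left(- \frac{1}{306}\right) = \left(7 - \frac{1}{279} \left(- \frac{106}{37}\right)\right) \left(- \frac{1}{306}\right) = \left(7 + \frac{106}{10323}\right) \left(- \frac{1}{306}\right) = \frac{72367}{10323} \left(- \frac{1}{306}\right) = - \frac{72367}{3158838}$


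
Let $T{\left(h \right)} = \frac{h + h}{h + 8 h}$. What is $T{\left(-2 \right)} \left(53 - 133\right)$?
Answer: $- \frac{160}{9} \approx -17.778$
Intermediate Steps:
$T{\left(h \right)} = \frac{2}{9}$ ($T{\left(h \right)} = \frac{2 h}{9 h} = 2 h \frac{1}{9 h} = \frac{2}{9}$)
$T{\left(-2 \right)} \left(53 - 133\right) = \frac{2 \left(53 - 133\right)}{9} = \frac{2}{9} \left(-80\right) = - \frac{160}{9}$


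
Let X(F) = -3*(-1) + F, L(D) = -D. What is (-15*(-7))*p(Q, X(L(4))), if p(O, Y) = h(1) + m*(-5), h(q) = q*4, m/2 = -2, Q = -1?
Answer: 2520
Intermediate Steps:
X(F) = 3 + F
m = -4 (m = 2*(-2) = -4)
h(q) = 4*q
p(O, Y) = 24 (p(O, Y) = 4*1 - 4*(-5) = 4 + 20 = 24)
(-15*(-7))*p(Q, X(L(4))) = -15*(-7)*24 = 105*24 = 2520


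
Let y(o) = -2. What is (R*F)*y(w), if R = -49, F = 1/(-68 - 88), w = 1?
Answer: -49/78 ≈ -0.62821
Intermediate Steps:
F = -1/156 (F = 1/(-156) = -1/156 ≈ -0.0064103)
(R*F)*y(w) = -49*(-1/156)*(-2) = (49/156)*(-2) = -49/78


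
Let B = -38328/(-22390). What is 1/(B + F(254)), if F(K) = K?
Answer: 11195/2862694 ≈ 0.0039107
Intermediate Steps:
B = 19164/11195 (B = -38328*(-1/22390) = 19164/11195 ≈ 1.7118)
1/(B + F(254)) = 1/(19164/11195 + 254) = 1/(2862694/11195) = 11195/2862694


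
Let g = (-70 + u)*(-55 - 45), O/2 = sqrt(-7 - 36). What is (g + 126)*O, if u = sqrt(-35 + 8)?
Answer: 600*sqrt(129) + 14252*I*sqrt(43) ≈ 6814.7 + 93457.0*I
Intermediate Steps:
u = 3*I*sqrt(3) (u = sqrt(-27) = 3*I*sqrt(3) ≈ 5.1962*I)
O = 2*I*sqrt(43) (O = 2*sqrt(-7 - 36) = 2*sqrt(-43) = 2*(I*sqrt(43)) = 2*I*sqrt(43) ≈ 13.115*I)
g = 7000 - 300*I*sqrt(3) (g = (-70 + 3*I*sqrt(3))*(-55 - 45) = (-70 + 3*I*sqrt(3))*(-100) = 7000 - 300*I*sqrt(3) ≈ 7000.0 - 519.62*I)
(g + 126)*O = ((7000 - 300*I*sqrt(3)) + 126)*(2*I*sqrt(43)) = (7126 - 300*I*sqrt(3))*(2*I*sqrt(43)) = 2*I*sqrt(43)*(7126 - 300*I*sqrt(3))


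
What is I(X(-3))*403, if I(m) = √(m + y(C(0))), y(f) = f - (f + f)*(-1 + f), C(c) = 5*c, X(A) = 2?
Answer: 403*√2 ≈ 569.93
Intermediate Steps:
y(f) = f - 2*f*(-1 + f)
I(m) = √m (I(m) = √(m + (5*0)*(3 - 10*0)) = √(m + 0*(3 - 2*0)) = √(m + 0*(3 + 0)) = √(m + 0*3) = √(m + 0) = √m)
I(X(-3))*403 = √2*403 = 403*√2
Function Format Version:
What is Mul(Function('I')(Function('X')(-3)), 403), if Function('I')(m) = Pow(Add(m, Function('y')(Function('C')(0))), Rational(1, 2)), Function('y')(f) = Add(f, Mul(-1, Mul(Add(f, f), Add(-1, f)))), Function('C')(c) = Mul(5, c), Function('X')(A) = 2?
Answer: Mul(403, Pow(2, Rational(1, 2))) ≈ 569.93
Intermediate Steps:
Function('y')(f) = Add(f, Mul(-2, f, Add(-1, f))) (Function('y')(f) = Add(f, Mul(-1, Mul(Mul(2, f), Add(-1, f)))) = Add(f, Mul(-1, Mul(2, f, Add(-1, f)))) = Add(f, Mul(-2, f, Add(-1, f))))
Function('I')(m) = Pow(m, Rational(1, 2)) (Function('I')(m) = Pow(Add(m, Mul(Mul(5, 0), Add(3, Mul(-2, Mul(5, 0))))), Rational(1, 2)) = Pow(Add(m, Mul(0, Add(3, Mul(-2, 0)))), Rational(1, 2)) = Pow(Add(m, Mul(0, Add(3, 0))), Rational(1, 2)) = Pow(Add(m, Mul(0, 3)), Rational(1, 2)) = Pow(Add(m, 0), Rational(1, 2)) = Pow(m, Rational(1, 2)))
Mul(Function('I')(Function('X')(-3)), 403) = Mul(Pow(2, Rational(1, 2)), 403) = Mul(403, Pow(2, Rational(1, 2)))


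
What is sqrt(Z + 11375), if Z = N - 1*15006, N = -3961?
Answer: 2*I*sqrt(1898) ≈ 87.132*I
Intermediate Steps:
Z = -18967 (Z = -3961 - 1*15006 = -3961 - 15006 = -18967)
sqrt(Z + 11375) = sqrt(-18967 + 11375) = sqrt(-7592) = 2*I*sqrt(1898)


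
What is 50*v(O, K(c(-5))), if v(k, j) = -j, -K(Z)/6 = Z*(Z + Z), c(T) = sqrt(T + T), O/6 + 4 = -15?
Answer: -6000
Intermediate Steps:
O = -114 (O = -24 + 6*(-15) = -24 - 90 = -114)
c(T) = sqrt(2)*sqrt(T) (c(T) = sqrt(2*T) = sqrt(2)*sqrt(T))
K(Z) = -12*Z**2 (K(Z) = -6*Z*(Z + Z) = -6*Z*2*Z = -12*Z**2)
50*v(O, K(c(-5))) = 50*(-(-12)*(sqrt(2)*sqrt(-5))**2) = 50*(-(-12)*(sqrt(2)*(I*sqrt(5)))**2) = 50*(-(-12)*(I*sqrt(10))**2) = 50*(-(-12)*(-10)) = 50*(-1*120) = 50*(-120) = -6000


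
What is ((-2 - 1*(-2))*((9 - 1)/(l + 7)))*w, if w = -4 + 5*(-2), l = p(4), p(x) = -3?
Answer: 0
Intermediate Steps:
l = -3
w = -14 (w = -4 - 10 = -14)
((-2 - 1*(-2))*((9 - 1)/(l + 7)))*w = ((-2 - 1*(-2))*((9 - 1)/(-3 + 7)))*(-14) = ((-2 + 2)*(8/4))*(-14) = (0*(8*(1/4)))*(-14) = (0*2)*(-14) = 0*(-14) = 0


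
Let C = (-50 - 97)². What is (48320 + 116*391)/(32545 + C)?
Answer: 46838/27077 ≈ 1.7298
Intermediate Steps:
C = 21609 (C = (-147)² = 21609)
(48320 + 116*391)/(32545 + C) = (48320 + 116*391)/(32545 + 21609) = (48320 + 45356)/54154 = 93676*(1/54154) = 46838/27077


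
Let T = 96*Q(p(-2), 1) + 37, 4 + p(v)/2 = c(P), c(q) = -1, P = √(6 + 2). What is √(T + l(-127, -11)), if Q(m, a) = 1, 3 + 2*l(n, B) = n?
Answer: 2*√17 ≈ 8.2462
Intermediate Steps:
P = 2*√2 (P = √8 = 2*√2 ≈ 2.8284)
l(n, B) = -3/2 + n/2
p(v) = -10 (p(v) = -8 + 2*(-1) = -8 - 2 = -10)
T = 133 (T = 96*1 + 37 = 96 + 37 = 133)
√(T + l(-127, -11)) = √(133 + (-3/2 + (½)*(-127))) = √(133 + (-3/2 - 127/2)) = √(133 - 65) = √68 = 2*√17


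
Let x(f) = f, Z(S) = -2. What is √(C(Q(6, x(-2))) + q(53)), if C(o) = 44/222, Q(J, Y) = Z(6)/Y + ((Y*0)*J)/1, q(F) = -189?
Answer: I*√2326227/111 ≈ 13.741*I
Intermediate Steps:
Q(J, Y) = -2/Y (Q(J, Y) = -2/Y + ((Y*0)*J)/1 = -2/Y + (0*J)*1 = -2/Y + 0*1 = -2/Y + 0 = -2/Y)
C(o) = 22/111 (C(o) = 44*(1/222) = 22/111)
√(C(Q(6, x(-2))) + q(53)) = √(22/111 - 189) = √(-20957/111) = I*√2326227/111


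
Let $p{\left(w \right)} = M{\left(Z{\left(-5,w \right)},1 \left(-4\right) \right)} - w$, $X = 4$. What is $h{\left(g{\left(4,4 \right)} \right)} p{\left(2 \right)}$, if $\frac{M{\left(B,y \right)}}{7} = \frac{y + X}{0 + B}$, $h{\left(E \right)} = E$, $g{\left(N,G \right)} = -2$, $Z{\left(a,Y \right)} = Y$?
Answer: $4$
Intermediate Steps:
$M{\left(B,y \right)} = \frac{7 \left(4 + y\right)}{B}$ ($M{\left(B,y \right)} = 7 \frac{y + 4}{0 + B} = 7 \frac{4 + y}{B} = \frac{7 \left(4 + y\right)}{B}$)
$p{\left(w \right)} = - w$ ($p{\left(w \right)} = \frac{7 \left(4 + 1 \left(-4\right)\right)}{w} - w = \frac{7 \left(4 - 4\right)}{w} - w = 7 \frac{1}{w} 0 - w = 0 - w = - w$)
$h{\left(g{\left(4,4 \right)} \right)} p{\left(2 \right)} = - 2 \left(\left(-1\right) 2\right) = \left(-2\right) \left(-2\right) = 4$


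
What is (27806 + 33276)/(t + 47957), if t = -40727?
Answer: 30541/3615 ≈ 8.4484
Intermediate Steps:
(27806 + 33276)/(t + 47957) = (27806 + 33276)/(-40727 + 47957) = 61082/7230 = 61082*(1/7230) = 30541/3615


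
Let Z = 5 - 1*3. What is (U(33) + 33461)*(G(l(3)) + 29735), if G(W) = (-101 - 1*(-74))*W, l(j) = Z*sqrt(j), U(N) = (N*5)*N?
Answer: 1156869910 - 2100924*sqrt(3) ≈ 1.1532e+9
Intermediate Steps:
U(N) = 5*N**2 (U(N) = (5*N)*N = 5*N**2)
Z = 2 (Z = 5 - 3 = 2)
l(j) = 2*sqrt(j)
G(W) = -27*W (G(W) = (-101 + 74)*W = -27*W)
(U(33) + 33461)*(G(l(3)) + 29735) = (5*33**2 + 33461)*(-54*sqrt(3) + 29735) = (5*1089 + 33461)*(-54*sqrt(3) + 29735) = (5445 + 33461)*(29735 - 54*sqrt(3)) = 38906*(29735 - 54*sqrt(3)) = 1156869910 - 2100924*sqrt(3)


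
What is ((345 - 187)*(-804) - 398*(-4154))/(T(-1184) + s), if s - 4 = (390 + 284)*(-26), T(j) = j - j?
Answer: -76313/876 ≈ -87.115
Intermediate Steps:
T(j) = 0
s = -17520 (s = 4 + (390 + 284)*(-26) = 4 + 674*(-26) = 4 - 17524 = -17520)
((345 - 187)*(-804) - 398*(-4154))/(T(-1184) + s) = ((345 - 187)*(-804) - 398*(-4154))/(0 - 17520) = (158*(-804) + 1653292)/(-17520) = (-127032 + 1653292)*(-1/17520) = 1526260*(-1/17520) = -76313/876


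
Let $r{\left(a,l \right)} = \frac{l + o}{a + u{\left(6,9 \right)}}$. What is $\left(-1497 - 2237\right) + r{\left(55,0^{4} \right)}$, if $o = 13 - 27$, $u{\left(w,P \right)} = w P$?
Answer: $- \frac{407020}{109} \approx -3734.1$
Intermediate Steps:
$u{\left(w,P \right)} = P w$
$o = -14$
$r{\left(a,l \right)} = \frac{-14 + l}{54 + a}$ ($r{\left(a,l \right)} = \frac{l - 14}{a + 9 \cdot 6} = \frac{-14 + l}{a + 54} = \frac{-14 + l}{54 + a}$)
$\left(-1497 - 2237\right) + r{\left(55,0^{4} \right)} = \left(-1497 - 2237\right) + \frac{-14 + 0^{4}}{54 + 55} = \left(-1497 - 2237\right) + \frac{-14 + 0}{109} = -3734 + \frac{1}{109} \left(-14\right) = -3734 - \frac{14}{109} = - \frac{407020}{109}$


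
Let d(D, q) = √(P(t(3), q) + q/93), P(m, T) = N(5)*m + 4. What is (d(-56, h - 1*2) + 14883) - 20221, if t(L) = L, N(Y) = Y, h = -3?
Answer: -5338 + √163866/93 ≈ -5333.6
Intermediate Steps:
P(m, T) = 4 + 5*m (P(m, T) = 5*m + 4 = 4 + 5*m)
d(D, q) = √(19 + q/93) (d(D, q) = √((4 + 5*3) + q/93) = √((4 + 15) + q*(1/93)) = √(19 + q/93))
(d(-56, h - 1*2) + 14883) - 20221 = (√(164331 + 93*(-3 - 1*2))/93 + 14883) - 20221 = (√(164331 + 93*(-3 - 2))/93 + 14883) - 20221 = (√(164331 + 93*(-5))/93 + 14883) - 20221 = (√(164331 - 465)/93 + 14883) - 20221 = (√163866/93 + 14883) - 20221 = (14883 + √163866/93) - 20221 = -5338 + √163866/93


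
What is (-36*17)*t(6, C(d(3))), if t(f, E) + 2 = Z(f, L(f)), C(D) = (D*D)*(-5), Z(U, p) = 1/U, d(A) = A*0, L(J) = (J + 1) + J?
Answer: 1122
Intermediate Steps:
L(J) = 1 + 2*J (L(J) = (1 + J) + J = 1 + 2*J)
d(A) = 0
C(D) = -5*D² (C(D) = D²*(-5) = -5*D²)
t(f, E) = -2 + 1/f
(-36*17)*t(6, C(d(3))) = (-36*17)*(-2 + 1/6) = -612*(-2 + ⅙) = -612*(-11/6) = 1122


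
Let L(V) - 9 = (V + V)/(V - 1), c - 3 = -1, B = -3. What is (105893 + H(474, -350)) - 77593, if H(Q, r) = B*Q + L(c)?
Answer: 26891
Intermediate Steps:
c = 2 (c = 3 - 1 = 2)
L(V) = 9 + 2*V/(-1 + V) (L(V) = 9 + (V + V)/(V - 1) = 9 + (2*V)/(-1 + V) = 9 + 2*V/(-1 + V))
H(Q, r) = 13 - 3*Q (H(Q, r) = -3*Q + (-9 + 11*2)/(-1 + 2) = -3*Q + (-9 + 22)/1 = -3*Q + 1*13 = -3*Q + 13 = 13 - 3*Q)
(105893 + H(474, -350)) - 77593 = (105893 + (13 - 3*474)) - 77593 = (105893 + (13 - 1422)) - 77593 = (105893 - 1409) - 77593 = 104484 - 77593 = 26891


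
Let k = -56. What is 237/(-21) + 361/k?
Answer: -993/56 ≈ -17.732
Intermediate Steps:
237/(-21) + 361/k = 237/(-21) + 361/(-56) = 237*(-1/21) + 361*(-1/56) = -79/7 - 361/56 = -993/56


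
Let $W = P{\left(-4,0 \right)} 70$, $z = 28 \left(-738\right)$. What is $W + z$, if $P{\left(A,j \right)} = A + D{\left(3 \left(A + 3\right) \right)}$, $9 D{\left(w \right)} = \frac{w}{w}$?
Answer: $- \frac{188426}{9} \approx -20936.0$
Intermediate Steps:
$z = -20664$
$D{\left(w \right)} = \frac{1}{9}$ ($D{\left(w \right)} = \frac{w \frac{1}{w}}{9} = \frac{1}{9} \cdot 1 = \frac{1}{9}$)
$P{\left(A,j \right)} = \frac{1}{9} + A$ ($P{\left(A,j \right)} = A + \frac{1}{9} = \frac{1}{9} + A$)
$W = - \frac{2450}{9}$ ($W = \left(\frac{1}{9} - 4\right) 70 = \left(- \frac{35}{9}\right) 70 = - \frac{2450}{9} \approx -272.22$)
$W + z = - \frac{2450}{9} - 20664 = - \frac{188426}{9}$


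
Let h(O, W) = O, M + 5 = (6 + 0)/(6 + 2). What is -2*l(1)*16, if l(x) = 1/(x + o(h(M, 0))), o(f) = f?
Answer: 128/13 ≈ 9.8462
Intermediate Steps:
M = -17/4 (M = -5 + (6 + 0)/(6 + 2) = -5 + 6/8 = -5 + 6*(⅛) = -5 + ¾ = -17/4 ≈ -4.2500)
l(x) = 1/(-17/4 + x) (l(x) = 1/(x - 17/4) = 1/(-17/4 + x))
-2*l(1)*16 = -8/(-17 + 4*1)*16 = -8/(-17 + 4)*16 = -8/(-13)*16 = -8*(-1)/13*16 = -2*(-4/13)*16 = (8/13)*16 = 128/13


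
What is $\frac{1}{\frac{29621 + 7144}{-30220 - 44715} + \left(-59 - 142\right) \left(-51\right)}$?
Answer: $\frac{14987}{153624384} \approx 9.7556 \cdot 10^{-5}$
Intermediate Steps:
$\frac{1}{\frac{29621 + 7144}{-30220 - 44715} + \left(-59 - 142\right) \left(-51\right)} = \frac{1}{\frac{36765}{-74935} - -10251} = \frac{1}{36765 \left(- \frac{1}{74935}\right) + 10251} = \frac{1}{- \frac{7353}{14987} + 10251} = \frac{1}{\frac{153624384}{14987}} = \frac{14987}{153624384}$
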